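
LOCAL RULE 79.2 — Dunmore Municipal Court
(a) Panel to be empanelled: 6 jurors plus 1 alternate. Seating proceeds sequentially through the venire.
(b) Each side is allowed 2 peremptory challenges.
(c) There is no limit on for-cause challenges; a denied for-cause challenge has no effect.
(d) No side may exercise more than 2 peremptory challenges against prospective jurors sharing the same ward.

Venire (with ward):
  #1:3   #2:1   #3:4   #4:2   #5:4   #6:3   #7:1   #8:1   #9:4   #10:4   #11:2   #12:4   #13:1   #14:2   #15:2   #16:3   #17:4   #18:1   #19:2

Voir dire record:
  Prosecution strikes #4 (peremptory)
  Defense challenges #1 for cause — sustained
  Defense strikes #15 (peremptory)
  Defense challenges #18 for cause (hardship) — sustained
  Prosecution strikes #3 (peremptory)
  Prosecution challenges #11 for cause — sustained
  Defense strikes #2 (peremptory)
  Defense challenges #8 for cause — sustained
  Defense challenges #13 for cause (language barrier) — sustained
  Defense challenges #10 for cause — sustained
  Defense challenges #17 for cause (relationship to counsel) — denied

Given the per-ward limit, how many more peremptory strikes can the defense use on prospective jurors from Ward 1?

Defense peremptories so far: #15, #2 — 2 of 2 used, 0 left overall.
Against Ward 1: #2 — 1 used; per-ward cap 2 leaves 1.
Binding limit: min(0, 1) = 0.

0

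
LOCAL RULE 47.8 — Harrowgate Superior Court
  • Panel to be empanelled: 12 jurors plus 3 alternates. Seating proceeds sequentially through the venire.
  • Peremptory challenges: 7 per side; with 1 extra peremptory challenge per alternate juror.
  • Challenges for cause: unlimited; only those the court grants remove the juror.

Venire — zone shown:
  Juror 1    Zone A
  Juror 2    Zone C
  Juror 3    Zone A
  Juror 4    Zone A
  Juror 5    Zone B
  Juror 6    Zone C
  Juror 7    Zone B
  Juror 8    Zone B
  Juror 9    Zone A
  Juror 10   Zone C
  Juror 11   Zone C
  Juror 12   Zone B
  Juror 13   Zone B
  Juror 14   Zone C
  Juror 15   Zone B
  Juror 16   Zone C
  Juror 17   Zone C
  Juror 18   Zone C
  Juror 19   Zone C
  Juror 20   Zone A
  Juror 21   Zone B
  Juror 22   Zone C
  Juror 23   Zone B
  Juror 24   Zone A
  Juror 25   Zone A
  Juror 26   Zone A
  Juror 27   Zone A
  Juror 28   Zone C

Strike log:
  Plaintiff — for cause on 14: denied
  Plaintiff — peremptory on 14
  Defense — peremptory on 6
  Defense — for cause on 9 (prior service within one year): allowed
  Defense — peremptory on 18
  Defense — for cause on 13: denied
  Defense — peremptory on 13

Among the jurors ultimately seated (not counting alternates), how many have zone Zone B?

5

Removed: #6, #9, #13, #14, #18.
Seated jurors 1–12: #1, #2, #3, #4, #5, #7, #8, #10, #11, #12, #15, #16 (alternates #17, #19, #20 not counted).
Of those, in Zone B: #5, #7, #8, #12, #15 → 5.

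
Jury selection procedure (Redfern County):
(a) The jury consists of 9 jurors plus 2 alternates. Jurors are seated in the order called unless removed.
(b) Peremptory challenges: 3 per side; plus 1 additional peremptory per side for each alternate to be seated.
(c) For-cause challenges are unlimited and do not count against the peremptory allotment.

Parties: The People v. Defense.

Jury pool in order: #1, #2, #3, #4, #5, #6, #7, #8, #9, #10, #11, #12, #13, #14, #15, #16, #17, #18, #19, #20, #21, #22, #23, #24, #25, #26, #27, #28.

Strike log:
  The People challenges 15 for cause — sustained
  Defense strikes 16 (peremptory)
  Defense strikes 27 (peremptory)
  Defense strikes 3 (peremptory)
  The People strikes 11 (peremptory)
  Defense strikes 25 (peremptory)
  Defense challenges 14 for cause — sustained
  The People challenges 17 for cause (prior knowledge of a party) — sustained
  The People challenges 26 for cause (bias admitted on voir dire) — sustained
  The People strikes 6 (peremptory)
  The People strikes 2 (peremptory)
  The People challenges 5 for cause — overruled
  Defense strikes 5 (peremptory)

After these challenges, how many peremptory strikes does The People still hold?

2

The People allotment: 3 base + 1 × 2 alternates = 5.
The People peremptories used: #11, #6, #2 — 3 (for-cause on #15, #17, #26, #5 don't count).
Remaining: 5 − 3 = 2.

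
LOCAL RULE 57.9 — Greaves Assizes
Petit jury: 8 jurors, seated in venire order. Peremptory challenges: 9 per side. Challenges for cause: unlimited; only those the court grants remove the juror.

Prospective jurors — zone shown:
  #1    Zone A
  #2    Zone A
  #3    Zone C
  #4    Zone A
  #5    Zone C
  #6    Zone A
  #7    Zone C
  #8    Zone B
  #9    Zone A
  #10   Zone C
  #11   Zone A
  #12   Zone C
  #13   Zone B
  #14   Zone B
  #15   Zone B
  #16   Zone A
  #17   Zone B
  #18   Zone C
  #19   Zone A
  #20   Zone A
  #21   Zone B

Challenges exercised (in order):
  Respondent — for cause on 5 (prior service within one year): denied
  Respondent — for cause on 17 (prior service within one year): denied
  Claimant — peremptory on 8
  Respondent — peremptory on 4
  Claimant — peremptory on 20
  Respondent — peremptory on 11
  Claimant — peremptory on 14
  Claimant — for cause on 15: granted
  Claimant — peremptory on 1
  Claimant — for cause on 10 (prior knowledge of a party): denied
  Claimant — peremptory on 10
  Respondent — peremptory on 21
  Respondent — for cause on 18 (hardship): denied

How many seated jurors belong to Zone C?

4

Removed: #1, #4, #8, #10, #11, #14, #15, #20, #21.
Seated jurors 1–8: #2, #3, #5, #6, #7, #9, #12, #13.
Of those, in Zone C: #3, #5, #7, #12 → 4.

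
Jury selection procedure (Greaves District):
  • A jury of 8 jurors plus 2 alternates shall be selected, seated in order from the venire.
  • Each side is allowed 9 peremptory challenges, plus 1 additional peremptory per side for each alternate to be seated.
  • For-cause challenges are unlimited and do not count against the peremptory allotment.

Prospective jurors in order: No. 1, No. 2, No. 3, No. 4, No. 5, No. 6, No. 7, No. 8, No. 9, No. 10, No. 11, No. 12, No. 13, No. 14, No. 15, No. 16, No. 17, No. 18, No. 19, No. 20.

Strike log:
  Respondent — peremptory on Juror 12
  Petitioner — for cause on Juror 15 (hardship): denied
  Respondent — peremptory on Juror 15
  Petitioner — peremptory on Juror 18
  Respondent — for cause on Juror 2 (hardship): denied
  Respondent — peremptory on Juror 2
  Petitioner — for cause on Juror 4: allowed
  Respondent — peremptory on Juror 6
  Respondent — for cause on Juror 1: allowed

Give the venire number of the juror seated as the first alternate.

Removed: #1, #2, #4, #6, #12, #15, #18.
Seating in order: seats 1–8 → #3, #5, #7, #8, #9, #10, #11, #13; alternates → #14, #16.
So alternate 1 is #14.

14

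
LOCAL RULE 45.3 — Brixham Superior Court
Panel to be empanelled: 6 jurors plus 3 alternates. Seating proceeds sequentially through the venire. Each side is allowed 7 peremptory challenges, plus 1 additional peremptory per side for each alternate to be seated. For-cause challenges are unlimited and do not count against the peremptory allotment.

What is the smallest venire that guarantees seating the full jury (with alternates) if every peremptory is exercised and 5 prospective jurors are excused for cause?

34

Seats to fill: 6 + 3 alternates = 9.
Peremptories: 7 + 1×3 = 10 per side × 2 sides = 20.
For-cause removals: 5.
Minimum venire: 9 + 20 + 5 = 34.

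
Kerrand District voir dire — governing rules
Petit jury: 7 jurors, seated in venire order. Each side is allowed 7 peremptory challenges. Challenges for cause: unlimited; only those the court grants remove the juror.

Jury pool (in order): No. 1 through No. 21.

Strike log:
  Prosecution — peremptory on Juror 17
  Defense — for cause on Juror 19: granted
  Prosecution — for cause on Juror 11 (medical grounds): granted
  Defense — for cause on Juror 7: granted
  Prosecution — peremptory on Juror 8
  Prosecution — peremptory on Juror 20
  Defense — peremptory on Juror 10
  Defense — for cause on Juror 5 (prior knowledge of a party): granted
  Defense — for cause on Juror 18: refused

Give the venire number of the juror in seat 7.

Removed: #5, #7, #8, #10, #11, #17, #19, #20. (#18 stays — for-cause denied.)
Filling seats in venire order through position 7: #1, #2, #3, #4, #6, #9, #12.
So seat 7 is #12.

12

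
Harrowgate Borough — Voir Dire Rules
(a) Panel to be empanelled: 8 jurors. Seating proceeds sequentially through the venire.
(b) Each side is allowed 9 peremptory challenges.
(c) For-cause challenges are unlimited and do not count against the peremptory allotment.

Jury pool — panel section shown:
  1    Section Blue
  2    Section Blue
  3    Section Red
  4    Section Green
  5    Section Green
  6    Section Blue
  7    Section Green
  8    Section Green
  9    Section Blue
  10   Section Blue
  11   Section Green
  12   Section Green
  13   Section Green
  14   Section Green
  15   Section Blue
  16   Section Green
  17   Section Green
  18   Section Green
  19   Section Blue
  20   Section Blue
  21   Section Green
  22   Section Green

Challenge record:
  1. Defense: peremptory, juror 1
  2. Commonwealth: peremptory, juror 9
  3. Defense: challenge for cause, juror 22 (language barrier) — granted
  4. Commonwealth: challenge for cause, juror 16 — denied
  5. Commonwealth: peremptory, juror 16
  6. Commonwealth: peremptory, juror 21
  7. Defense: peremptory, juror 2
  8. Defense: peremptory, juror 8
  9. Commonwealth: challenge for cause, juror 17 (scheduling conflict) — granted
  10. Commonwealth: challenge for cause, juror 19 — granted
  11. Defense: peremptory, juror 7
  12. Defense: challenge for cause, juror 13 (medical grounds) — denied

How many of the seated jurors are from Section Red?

Removed: #1, #2, #7, #8, #9, #16, #17, #19, #21, #22.
Seated jurors 1–8: #3, #4, #5, #6, #10, #11, #12, #13.
Of those, in Section Red: #3 → 1.

1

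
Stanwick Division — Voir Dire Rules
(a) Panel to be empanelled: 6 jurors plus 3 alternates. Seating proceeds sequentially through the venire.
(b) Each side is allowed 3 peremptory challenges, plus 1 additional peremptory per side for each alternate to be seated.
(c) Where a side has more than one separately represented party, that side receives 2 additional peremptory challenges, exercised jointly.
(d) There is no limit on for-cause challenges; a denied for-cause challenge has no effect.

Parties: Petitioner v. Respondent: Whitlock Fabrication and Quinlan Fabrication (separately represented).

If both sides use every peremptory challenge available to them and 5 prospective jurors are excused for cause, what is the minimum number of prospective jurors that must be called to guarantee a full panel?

28

Seats to fill: 6 + 3 alternates = 9.
Peremptories — Petitioner: 3 + 1×3 = 6; Respondent: 3 + 1×3 + 2 = 8; total 14.
For-cause removals: 5.
Minimum venire: 9 + 14 + 5 = 28.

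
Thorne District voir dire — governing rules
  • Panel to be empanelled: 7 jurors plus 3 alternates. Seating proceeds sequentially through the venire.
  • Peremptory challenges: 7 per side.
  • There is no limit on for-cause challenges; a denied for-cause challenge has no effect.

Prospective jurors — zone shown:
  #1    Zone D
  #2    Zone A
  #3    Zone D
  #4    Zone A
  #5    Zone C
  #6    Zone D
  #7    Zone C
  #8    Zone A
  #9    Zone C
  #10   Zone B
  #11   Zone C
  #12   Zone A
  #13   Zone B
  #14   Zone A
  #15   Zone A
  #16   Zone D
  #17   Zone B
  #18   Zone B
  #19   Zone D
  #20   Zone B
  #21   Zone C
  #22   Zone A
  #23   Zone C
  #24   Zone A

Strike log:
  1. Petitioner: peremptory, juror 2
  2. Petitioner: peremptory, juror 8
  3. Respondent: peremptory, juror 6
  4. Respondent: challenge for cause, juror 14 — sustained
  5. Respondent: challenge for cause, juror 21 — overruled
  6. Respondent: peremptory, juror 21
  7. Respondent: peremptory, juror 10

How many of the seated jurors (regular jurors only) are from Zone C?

4

Removed: #2, #6, #8, #10, #14, #21.
Seated jurors 1–7: #1, #3, #4, #5, #7, #9, #11 (alternates #12, #13, #15 not counted).
Of those, in Zone C: #5, #7, #9, #11 → 4.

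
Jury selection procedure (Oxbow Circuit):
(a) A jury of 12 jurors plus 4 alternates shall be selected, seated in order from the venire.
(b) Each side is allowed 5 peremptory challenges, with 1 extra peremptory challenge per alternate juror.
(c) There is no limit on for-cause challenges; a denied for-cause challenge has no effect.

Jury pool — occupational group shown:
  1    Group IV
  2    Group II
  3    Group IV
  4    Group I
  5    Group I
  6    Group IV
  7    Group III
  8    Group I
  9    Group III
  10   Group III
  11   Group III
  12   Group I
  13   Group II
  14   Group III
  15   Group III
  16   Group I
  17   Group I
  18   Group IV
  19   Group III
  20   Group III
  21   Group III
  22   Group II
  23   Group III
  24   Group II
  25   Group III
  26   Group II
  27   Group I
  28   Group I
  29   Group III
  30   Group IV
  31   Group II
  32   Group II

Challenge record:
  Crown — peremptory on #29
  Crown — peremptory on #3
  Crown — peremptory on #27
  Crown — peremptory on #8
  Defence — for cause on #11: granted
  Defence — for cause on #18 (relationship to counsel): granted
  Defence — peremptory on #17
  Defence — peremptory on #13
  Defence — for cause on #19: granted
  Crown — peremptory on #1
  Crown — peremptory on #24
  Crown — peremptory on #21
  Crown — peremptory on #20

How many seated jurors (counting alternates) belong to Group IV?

1

Removed: #1, #3, #8, #11, #13, #17, #18, #19, #20, #21, #24, #27, #29.
Seated (16 incl. alternates): #2, #4, #5, #6, #7, #9, #10, #12, #14, #15, #16, #22, #23, #25, #26, #28.
Of those, in Group IV: #6 → 1.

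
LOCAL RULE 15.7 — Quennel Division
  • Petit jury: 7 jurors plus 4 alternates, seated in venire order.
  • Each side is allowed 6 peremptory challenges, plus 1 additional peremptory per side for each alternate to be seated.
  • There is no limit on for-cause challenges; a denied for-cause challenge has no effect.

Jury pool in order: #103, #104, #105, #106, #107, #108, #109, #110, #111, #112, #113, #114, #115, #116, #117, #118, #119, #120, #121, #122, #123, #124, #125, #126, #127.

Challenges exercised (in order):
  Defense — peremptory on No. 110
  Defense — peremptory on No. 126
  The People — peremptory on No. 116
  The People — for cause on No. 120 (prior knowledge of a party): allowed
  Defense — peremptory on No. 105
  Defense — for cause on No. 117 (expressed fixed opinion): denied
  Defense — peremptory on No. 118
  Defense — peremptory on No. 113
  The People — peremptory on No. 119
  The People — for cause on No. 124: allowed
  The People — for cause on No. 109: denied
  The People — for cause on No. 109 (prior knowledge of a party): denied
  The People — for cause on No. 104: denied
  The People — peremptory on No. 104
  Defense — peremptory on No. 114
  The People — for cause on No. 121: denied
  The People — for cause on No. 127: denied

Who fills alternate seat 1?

Removed: #104, #105, #110, #113, #114, #116, #118, #119, #120, #124, #126. (#109, #117, #121, #127 stay — for-cause denied.)
Seating in order: seats 1–7 → #103, #106, #107, #108, #109, #111, #112; alternates → #115, #117, #121, #122.
So alternate 1 is #115.

115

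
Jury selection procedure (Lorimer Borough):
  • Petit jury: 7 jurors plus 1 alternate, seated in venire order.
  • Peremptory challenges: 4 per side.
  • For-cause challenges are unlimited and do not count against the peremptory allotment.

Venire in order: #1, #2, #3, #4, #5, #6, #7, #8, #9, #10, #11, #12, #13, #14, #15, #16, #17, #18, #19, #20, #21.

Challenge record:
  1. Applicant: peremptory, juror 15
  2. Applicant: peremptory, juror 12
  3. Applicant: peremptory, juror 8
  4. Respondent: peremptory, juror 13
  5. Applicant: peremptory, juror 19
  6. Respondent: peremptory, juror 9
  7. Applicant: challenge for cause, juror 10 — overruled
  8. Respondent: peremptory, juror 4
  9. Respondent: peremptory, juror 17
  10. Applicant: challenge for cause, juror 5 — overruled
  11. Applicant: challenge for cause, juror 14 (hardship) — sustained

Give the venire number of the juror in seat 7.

Removed: #4, #8, #9, #12, #13, #14, #15, #17, #19. (#5, #10 stay — for-cause denied.)
Seating in order: seats 1–7 → #1, #2, #3, #5, #6, #7, #10; alternates → #11.
So seat 7 is #10.

10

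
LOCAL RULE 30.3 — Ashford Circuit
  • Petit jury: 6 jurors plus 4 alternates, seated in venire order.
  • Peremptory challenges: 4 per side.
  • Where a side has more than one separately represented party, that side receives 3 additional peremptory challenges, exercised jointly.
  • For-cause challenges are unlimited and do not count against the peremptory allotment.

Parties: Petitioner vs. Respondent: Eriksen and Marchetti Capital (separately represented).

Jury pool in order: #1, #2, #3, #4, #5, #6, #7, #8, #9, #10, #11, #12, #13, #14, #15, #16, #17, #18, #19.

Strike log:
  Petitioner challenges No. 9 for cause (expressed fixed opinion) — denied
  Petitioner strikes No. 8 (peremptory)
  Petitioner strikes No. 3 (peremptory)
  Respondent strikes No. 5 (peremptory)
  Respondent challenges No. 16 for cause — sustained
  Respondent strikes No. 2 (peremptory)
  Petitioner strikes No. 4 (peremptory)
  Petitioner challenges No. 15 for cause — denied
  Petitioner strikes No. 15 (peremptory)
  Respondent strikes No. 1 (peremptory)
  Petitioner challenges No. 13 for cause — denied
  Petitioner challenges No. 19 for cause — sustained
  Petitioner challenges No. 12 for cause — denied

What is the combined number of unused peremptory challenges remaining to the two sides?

Petitioner allotment: 4. Respondent allotment: 4 base + 3 multi-party = 7.
Petitioner peremptories used: #8, #3, #4, #15 — 4 (for-cause on #9, #15, #13, #19, #12 don't count).
Respondent peremptories used: #5, #2, #1 — 3 (the for-cause on #16 doesn't count).
Remaining: (4 − 4) + (7 − 3) = 4.

4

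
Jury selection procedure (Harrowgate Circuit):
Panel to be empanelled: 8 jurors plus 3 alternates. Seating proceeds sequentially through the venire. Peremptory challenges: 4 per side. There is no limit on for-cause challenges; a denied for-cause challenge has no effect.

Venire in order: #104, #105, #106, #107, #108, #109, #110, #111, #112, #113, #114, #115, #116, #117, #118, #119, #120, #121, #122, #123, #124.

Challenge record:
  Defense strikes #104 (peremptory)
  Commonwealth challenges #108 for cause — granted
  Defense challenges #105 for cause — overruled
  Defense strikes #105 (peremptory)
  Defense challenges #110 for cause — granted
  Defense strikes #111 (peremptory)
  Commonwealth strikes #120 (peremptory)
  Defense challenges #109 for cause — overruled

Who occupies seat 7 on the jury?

115

Removed: #104, #105, #108, #110, #111, #120. (#109 stays — for-cause denied.)
Filling seats in venire order through position 7: #106, #107, #109, #112, #113, #114, #115.
So seat 7 is #115.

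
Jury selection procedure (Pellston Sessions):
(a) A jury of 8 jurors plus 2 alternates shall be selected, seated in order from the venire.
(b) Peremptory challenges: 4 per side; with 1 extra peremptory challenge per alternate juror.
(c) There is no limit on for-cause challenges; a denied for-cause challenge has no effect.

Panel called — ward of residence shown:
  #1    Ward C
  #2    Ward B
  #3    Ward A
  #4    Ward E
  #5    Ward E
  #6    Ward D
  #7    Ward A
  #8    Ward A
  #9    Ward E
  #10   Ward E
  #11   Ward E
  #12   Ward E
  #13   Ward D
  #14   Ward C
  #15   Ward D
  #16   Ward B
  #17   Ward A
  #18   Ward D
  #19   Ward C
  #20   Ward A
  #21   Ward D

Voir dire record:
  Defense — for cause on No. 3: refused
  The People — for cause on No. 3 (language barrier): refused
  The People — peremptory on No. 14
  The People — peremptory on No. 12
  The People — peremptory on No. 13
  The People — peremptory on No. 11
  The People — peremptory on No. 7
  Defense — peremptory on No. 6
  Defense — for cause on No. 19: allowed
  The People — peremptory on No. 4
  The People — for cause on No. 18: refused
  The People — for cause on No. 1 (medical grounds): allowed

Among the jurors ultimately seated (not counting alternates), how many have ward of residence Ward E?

3

Removed: #1, #4, #6, #7, #11, #12, #13, #14, #19.
Seated jurors 1–8: #2, #3, #5, #8, #9, #10, #15, #16 (alternates #17, #18 not counted).
Of those, in Ward E: #5, #9, #10 → 3.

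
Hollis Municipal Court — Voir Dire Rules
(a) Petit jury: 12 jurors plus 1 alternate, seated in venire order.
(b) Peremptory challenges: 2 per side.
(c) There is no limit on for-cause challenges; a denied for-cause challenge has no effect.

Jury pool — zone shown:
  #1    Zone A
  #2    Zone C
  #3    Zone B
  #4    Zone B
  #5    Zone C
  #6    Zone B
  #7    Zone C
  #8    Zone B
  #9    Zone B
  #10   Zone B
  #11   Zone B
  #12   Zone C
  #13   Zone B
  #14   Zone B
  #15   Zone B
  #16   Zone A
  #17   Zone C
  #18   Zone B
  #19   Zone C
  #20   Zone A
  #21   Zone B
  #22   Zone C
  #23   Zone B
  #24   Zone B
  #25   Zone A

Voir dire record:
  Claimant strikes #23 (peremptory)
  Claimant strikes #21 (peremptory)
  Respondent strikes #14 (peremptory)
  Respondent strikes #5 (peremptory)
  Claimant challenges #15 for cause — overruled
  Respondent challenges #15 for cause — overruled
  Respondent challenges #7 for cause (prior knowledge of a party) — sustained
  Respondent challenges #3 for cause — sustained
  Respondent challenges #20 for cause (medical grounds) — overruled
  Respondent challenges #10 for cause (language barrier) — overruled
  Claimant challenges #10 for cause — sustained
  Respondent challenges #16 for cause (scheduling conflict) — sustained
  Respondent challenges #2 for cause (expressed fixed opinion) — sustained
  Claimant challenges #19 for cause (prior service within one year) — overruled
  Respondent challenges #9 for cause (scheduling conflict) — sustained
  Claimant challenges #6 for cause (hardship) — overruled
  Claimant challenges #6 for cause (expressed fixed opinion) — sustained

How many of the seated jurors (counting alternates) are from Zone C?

Removed: #2, #3, #5, #6, #7, #9, #10, #14, #16, #21, #23.
Seated (13 incl. alternates): #1, #4, #8, #11, #12, #13, #15, #17, #18, #19, #20, #22, #24.
Of those, in Zone C: #12, #17, #19, #22 → 4.

4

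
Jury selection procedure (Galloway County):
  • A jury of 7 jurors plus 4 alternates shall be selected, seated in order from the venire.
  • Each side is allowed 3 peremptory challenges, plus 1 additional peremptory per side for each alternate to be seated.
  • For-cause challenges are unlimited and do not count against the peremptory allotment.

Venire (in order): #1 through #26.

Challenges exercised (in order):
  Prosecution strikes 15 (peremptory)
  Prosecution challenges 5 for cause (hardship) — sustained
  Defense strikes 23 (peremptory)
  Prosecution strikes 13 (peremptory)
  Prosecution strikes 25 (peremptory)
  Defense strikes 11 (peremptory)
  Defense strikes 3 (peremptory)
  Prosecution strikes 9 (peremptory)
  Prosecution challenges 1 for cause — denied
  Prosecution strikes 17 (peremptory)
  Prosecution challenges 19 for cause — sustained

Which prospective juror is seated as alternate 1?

12

Removed: #3, #5, #9, #11, #13, #15, #17, #19, #23, #25. (#1 stays — for-cause denied.)
Seating in order: seats 1–7 → #1, #2, #4, #6, #7, #8, #10; alternates → #12, #14, #16, #18.
So alternate 1 is #12.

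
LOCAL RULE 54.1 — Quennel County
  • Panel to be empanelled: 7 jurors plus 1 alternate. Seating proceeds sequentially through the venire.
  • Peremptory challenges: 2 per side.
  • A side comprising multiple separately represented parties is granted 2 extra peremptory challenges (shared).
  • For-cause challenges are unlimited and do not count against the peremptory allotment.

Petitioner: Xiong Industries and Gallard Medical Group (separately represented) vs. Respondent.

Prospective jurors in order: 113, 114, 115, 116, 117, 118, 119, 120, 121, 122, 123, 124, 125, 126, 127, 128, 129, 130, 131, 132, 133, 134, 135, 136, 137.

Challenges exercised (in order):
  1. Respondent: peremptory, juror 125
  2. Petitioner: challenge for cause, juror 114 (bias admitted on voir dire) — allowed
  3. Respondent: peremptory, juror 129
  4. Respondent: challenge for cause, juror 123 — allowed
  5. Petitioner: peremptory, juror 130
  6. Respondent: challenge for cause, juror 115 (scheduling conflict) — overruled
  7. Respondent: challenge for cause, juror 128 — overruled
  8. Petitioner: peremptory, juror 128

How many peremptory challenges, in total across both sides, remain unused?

Petitioner allotment: 2 base + 2 multi-party = 4. Respondent allotment: 2.
Petitioner peremptories used: #130, #128 — 2 (the for-cause on #114 doesn't count).
Respondent peremptories used: #125, #129 — 2 (for-cause on #123, #115, #128 don't count).
Remaining: (4 − 2) + (2 − 2) = 2.

2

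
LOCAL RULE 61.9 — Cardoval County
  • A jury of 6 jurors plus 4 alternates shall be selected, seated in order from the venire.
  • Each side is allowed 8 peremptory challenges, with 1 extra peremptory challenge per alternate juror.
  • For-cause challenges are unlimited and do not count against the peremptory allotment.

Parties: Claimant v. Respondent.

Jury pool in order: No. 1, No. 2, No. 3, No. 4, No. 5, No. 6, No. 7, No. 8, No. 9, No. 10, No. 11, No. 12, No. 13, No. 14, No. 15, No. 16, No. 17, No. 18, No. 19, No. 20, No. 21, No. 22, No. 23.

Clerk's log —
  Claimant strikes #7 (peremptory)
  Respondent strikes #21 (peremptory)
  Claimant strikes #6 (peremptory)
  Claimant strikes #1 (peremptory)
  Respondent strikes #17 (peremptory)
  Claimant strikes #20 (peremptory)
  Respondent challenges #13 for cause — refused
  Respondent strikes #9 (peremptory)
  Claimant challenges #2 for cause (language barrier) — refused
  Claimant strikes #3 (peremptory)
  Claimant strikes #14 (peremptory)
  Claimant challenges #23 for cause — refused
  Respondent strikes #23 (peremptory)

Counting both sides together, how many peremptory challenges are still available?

14

Claimant allotment: 8 base + 1 × 4 alternates = 12. Respondent allotment: 8 base + 1 × 4 alternates = 12.
Claimant peremptories used: #7, #6, #1, #20, #3, #14 — 6 (for-cause on #2, #23 don't count).
Respondent peremptories used: #21, #17, #9, #23 — 4 (the for-cause on #13 doesn't count).
Remaining: (12 − 6) + (12 − 4) = 14.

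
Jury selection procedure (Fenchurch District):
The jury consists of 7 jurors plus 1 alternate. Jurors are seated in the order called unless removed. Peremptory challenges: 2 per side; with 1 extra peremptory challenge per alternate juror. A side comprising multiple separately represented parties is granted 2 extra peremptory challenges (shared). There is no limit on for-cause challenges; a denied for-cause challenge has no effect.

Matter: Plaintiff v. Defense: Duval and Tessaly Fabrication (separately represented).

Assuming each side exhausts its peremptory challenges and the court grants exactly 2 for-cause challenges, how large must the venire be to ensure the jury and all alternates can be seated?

Seats to fill: 7 + 1 alternates = 8.
Peremptories — Plaintiff: 2 + 1×1 = 3; Defense: 2 + 1×1 + 2 = 5; total 8.
For-cause removals: 2.
Minimum venire: 8 + 8 + 2 = 18.

18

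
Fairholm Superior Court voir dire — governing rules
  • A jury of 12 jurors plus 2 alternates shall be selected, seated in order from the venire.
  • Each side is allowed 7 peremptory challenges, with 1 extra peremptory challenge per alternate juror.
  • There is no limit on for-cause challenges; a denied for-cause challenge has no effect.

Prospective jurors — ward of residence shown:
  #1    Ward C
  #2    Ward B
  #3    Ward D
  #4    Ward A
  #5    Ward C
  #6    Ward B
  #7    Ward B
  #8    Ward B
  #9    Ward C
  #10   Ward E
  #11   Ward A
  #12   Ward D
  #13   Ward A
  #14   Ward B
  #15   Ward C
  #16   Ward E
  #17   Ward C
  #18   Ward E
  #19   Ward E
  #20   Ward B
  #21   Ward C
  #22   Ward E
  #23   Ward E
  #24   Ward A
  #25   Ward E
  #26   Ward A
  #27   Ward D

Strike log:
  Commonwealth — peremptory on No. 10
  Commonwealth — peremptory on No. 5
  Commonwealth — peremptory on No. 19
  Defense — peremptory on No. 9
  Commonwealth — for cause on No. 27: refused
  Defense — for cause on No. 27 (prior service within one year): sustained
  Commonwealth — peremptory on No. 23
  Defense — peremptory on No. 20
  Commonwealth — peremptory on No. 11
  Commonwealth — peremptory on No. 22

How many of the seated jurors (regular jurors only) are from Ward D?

Removed: #5, #9, #10, #11, #19, #20, #22, #23, #27.
Seated jurors 1–12: #1, #2, #3, #4, #6, #7, #8, #12, #13, #14, #15, #16 (alternates #17, #18 not counted).
Of those, in Ward D: #3, #12 → 2.

2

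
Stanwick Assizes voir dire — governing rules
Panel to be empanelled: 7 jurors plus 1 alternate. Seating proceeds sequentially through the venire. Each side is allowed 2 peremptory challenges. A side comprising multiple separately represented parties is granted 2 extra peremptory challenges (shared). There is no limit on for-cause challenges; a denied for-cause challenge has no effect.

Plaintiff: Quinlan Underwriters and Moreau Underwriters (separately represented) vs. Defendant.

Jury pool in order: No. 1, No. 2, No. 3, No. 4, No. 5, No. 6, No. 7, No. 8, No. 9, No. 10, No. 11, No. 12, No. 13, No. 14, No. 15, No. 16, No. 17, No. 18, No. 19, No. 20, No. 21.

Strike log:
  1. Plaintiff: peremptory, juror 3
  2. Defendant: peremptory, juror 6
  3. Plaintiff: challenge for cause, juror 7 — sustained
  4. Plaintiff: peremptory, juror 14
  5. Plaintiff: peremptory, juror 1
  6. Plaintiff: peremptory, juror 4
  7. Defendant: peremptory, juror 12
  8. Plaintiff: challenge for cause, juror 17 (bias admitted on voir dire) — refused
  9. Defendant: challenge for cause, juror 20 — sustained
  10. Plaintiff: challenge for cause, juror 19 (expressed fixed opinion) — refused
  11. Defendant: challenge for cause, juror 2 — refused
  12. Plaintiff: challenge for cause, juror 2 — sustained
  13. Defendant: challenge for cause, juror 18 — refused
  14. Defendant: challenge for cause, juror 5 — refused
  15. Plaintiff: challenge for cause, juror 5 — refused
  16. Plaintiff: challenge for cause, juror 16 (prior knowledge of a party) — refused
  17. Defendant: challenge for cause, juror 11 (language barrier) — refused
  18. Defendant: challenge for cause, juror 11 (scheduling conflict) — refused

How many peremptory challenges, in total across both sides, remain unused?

0

Plaintiff allotment: 2 base + 2 multi-party = 4. Defendant allotment: 2.
Plaintiff peremptories used: #3, #14, #1, #4 — 4 (for-cause on #7, #17, #19, #2, #5, #16 don't count).
Defendant peremptories used: #6, #12 — 2 (for-cause on #20, #2, #18, #5, #11, #11 don't count).
Remaining: (4 − 4) + (2 − 2) = 0.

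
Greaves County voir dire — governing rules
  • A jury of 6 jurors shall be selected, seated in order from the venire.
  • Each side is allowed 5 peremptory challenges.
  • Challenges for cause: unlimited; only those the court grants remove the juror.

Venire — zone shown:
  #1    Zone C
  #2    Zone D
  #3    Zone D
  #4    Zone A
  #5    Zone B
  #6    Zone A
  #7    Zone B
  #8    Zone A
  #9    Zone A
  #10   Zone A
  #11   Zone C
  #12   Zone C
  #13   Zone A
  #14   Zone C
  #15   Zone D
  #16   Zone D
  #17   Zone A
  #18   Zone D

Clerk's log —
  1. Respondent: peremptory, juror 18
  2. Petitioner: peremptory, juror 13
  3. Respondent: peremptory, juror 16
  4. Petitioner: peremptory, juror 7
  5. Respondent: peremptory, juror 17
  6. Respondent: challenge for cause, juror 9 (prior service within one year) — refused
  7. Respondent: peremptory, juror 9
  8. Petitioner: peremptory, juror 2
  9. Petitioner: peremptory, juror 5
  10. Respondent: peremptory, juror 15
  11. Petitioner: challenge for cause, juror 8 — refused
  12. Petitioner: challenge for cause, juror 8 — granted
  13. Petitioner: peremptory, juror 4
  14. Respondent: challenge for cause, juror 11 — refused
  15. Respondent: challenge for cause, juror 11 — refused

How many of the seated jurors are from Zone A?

Removed: #2, #4, #5, #7, #8, #9, #13, #15, #16, #17, #18.
Seated jurors 1–6: #1, #3, #6, #10, #11, #12.
Of those, in Zone A: #6, #10 → 2.

2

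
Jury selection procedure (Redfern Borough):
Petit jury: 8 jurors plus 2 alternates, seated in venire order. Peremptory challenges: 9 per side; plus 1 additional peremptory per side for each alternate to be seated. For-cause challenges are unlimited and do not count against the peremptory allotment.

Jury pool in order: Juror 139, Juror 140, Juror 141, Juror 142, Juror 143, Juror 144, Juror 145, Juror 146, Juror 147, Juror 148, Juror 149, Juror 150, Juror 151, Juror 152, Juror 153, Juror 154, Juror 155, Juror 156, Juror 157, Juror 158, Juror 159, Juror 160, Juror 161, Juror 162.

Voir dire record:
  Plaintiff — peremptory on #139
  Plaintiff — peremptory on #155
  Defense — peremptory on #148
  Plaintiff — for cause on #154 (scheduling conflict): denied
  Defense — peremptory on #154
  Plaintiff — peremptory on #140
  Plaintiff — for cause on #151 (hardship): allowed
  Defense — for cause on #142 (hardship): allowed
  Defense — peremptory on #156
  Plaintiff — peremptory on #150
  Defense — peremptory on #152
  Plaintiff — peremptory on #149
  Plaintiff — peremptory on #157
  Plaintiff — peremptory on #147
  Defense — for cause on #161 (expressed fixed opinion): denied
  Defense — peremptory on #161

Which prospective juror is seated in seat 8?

Removed: #139, #140, #142, #147, #148, #149, #150, #151, #152, #154, #155, #156, #157, #161.
Seating in order: seats 1–8 → #141, #143, #144, #145, #146, #153, #158, #159; alternates → #160, #162.
So seat 8 is #159.

159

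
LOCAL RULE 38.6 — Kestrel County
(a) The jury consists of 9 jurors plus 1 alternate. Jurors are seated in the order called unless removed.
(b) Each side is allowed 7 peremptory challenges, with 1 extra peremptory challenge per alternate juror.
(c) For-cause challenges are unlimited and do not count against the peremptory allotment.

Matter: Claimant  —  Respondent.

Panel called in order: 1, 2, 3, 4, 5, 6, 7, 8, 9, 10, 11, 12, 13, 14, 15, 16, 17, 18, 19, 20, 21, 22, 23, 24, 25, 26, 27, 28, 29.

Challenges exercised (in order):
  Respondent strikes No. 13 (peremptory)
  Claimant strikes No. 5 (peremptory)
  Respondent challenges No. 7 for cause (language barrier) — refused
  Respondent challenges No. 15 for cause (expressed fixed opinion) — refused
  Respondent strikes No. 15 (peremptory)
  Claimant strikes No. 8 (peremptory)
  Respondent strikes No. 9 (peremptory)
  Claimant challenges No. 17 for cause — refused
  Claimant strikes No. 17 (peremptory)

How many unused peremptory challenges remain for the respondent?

Respondent allotment: 7 base + 1 × 1 alternate = 8.
Respondent peremptories used: #13, #15, #9 — 3 (for-cause on #7, #15 don't count).
Remaining: 8 − 3 = 5.

5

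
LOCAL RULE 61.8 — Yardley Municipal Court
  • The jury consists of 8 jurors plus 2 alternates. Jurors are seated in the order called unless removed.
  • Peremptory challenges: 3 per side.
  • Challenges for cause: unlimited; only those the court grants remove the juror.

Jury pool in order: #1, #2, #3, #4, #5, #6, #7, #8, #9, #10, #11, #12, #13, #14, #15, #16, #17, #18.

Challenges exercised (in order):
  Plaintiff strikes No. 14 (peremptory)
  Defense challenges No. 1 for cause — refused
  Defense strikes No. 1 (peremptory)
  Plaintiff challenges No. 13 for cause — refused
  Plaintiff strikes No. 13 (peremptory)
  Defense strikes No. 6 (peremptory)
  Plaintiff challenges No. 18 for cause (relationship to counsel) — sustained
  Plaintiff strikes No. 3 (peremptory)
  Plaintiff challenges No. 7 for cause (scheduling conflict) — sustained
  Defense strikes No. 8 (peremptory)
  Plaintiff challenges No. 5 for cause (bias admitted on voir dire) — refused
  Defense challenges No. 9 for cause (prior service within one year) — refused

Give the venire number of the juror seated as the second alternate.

Removed: #1, #3, #6, #7, #8, #13, #14, #18. (#5, #9 stay — for-cause denied.)
Seating in order: seats 1–8 → #2, #4, #5, #9, #10, #11, #12, #15; alternates → #16, #17.
So alternate 2 is #17.

17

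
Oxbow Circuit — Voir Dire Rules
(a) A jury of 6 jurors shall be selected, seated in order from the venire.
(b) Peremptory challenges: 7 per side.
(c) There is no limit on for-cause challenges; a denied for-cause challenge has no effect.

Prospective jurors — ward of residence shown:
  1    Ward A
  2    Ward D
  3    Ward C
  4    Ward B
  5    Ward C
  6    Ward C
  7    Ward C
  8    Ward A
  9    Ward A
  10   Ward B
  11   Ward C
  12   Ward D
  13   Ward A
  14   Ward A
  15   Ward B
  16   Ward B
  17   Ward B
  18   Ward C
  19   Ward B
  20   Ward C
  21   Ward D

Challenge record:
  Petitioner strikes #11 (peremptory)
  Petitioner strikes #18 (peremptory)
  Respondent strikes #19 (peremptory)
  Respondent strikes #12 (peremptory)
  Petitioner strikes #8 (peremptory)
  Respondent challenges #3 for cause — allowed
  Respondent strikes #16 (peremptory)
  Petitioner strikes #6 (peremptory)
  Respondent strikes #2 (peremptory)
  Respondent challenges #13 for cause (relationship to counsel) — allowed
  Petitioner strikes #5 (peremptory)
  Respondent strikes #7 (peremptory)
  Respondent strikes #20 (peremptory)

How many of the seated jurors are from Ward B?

3

Removed: #2, #3, #5, #6, #7, #8, #11, #12, #13, #16, #18, #19, #20.
Seated jurors 1–6: #1, #4, #9, #10, #14, #15.
Of those, in Ward B: #4, #10, #15 → 3.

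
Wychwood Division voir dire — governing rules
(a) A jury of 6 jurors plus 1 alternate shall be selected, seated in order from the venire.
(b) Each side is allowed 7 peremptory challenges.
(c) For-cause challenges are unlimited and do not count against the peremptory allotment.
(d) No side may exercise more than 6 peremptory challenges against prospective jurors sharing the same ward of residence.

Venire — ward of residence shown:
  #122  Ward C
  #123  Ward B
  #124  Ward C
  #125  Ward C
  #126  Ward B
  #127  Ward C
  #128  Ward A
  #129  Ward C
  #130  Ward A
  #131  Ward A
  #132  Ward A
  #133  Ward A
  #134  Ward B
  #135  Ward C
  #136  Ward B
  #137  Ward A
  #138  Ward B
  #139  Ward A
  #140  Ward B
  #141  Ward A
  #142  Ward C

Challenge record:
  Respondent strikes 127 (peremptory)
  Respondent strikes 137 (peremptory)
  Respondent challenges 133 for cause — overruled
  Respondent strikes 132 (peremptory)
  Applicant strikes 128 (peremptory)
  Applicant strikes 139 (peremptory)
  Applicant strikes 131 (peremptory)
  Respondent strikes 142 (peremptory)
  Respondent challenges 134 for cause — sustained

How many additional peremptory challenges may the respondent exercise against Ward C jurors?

Respondent peremptories so far: #127, #137, #132, #142 — 4 of 7 used, 3 left overall.
Against Ward C: #127, #142 — 2 used; per-ward cap 6 leaves 4.
Binding limit: min(3, 4) = 3.

3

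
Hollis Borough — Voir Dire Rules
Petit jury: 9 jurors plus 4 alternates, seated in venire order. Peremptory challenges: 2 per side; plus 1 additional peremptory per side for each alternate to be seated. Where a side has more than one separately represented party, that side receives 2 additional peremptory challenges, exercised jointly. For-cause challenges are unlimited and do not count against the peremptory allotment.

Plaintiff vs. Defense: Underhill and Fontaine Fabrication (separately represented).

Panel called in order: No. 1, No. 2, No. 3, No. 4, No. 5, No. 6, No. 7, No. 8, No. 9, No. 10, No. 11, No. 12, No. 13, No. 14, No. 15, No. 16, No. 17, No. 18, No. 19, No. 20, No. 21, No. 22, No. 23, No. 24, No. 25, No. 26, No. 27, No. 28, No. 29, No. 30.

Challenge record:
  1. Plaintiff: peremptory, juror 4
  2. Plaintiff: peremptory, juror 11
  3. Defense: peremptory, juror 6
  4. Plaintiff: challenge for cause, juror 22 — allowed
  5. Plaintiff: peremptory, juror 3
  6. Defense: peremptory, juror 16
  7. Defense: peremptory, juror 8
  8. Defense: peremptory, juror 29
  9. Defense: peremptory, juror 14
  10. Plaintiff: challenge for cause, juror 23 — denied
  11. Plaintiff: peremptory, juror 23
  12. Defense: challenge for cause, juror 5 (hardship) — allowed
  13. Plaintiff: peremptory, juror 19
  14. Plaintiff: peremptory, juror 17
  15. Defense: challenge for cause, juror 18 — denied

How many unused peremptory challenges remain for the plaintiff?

0

Plaintiff allotment: 2 base + 1 × 4 alternates = 6.
Plaintiff peremptories used: #4, #11, #3, #23, #19, #17 — 6 (for-cause on #22, #23 don't count).
Remaining: 6 − 6 = 0.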